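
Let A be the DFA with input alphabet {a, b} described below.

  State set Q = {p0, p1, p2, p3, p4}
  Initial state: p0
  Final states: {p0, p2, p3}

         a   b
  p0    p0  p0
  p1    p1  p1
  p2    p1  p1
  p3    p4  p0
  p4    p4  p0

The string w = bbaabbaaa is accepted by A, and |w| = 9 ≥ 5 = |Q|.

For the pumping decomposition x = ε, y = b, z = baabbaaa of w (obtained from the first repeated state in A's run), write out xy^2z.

xy^2z = ε·b·b·baabbaaa = bbbaabbaaa.
Reading y = b takes A from p0 back to p0, so after x·y·y the machine is still in p0, and z then leads to the accepting state p0. Hence bbbaabbaaa ∈ L(A).

bbbaabbaaa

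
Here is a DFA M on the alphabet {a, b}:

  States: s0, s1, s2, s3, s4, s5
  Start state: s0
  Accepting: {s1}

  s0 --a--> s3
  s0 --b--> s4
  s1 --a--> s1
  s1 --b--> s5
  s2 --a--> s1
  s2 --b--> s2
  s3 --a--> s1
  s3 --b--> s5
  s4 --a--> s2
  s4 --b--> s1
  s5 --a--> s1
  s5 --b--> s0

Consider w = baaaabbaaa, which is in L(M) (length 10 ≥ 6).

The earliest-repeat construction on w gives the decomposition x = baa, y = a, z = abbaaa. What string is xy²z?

xy^2z = baa·a·a·abbaaa = baaaaabbaaa.
Reading y = a takes M from s1 back to s1, so after x·y·y the machine is still in s1, and z then leads to the accepting state s1. Hence baaaaabbaaa ∈ L(M).

baaaaabbaaa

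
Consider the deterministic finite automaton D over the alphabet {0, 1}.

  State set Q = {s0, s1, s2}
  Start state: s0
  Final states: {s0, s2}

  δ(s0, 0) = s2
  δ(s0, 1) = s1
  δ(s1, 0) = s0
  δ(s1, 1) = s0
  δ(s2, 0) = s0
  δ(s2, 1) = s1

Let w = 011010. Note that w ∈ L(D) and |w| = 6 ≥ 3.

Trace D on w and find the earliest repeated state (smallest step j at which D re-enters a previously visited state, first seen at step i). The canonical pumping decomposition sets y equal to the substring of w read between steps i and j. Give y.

State sequence: s0 -0-> s2 -1-> s1 -1-> s0 -0-> s2 -1-> s1 -0-> s0
First repeat at step 3: s0 was already visited.

So i = 0, j = 3, giving x = w[0:0] = ε, y = w[0:3] = 011, z = w[3:6] = 010.
Check: |xy| = 3 ≤ 3 and |y| = 3 ≥ 1. Reading y takes D from s0 back to s0, so every xyⁱz is accepted.
With |Q| = 3, pigeonhole forces a state repeat no later than step 3; the substring read between the first and second visits to that state can be pumped.

011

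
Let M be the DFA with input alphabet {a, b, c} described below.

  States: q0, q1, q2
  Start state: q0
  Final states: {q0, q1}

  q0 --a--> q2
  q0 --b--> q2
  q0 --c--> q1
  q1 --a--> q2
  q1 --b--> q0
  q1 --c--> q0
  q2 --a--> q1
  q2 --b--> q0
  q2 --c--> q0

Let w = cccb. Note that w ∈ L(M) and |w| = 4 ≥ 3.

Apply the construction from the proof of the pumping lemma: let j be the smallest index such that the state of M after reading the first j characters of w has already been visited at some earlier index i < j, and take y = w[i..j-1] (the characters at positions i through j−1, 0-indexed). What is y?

State sequence: q0 -c-> q1 -c-> q0 -c-> q1 -b-> q0
First repeat at step 2: q0 was already visited.

So i = 0, j = 2, giving x = w[0:0] = ε, y = w[0:2] = cc, z = w[2:4] = cb.
Check: |xy| = 2 ≤ 3 and |y| = 2 ≥ 1. Reading y takes M from q0 back to q0, so every xyⁱz is accepted.

cc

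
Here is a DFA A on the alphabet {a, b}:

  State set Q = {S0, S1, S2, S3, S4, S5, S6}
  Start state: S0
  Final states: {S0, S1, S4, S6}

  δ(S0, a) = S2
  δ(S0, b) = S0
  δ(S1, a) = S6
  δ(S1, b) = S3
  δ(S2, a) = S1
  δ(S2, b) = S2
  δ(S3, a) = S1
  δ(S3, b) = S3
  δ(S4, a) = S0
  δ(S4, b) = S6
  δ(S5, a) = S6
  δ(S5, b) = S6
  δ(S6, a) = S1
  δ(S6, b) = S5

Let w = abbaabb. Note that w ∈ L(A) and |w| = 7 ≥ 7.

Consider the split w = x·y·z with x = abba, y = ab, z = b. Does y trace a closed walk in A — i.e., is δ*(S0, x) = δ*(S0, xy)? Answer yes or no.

no

Run of A on the first 6 characters of w = a b b a a b:
  step 0: S0  (start)
  step 1: S2  (read a: S0→S2)
  step 2: S2  (read b: S2→S2)
  step 3: S2  (read b: S2→S2)
  step 4: S1  (read a: S2→S1)
  step 5: S6  (read a: S1→S6)
  step 6: S5  (read b: S6→S5)

After x (step 4): S1. After xy (step 6): S5.
They differ (S1 ≠ S5), so y is not a cycle from the state after x; this split is not the one the pumping-lemma construction produces, and pumping y need not keep the string in L(A).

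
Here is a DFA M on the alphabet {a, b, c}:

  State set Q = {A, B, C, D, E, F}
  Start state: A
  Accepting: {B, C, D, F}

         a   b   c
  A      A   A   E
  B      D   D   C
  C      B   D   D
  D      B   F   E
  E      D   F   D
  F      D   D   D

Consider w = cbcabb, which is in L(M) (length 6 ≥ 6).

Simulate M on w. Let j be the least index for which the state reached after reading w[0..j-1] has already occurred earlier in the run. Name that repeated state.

D

Run of M on w = c b c a b b:
  step 0: A  (start)
  step 1: E  (read c: A→E)
  step 2: F  (read b: E→F)
  step 3: D  (read c: F→D)
  step 4: B  (read a: D→B)
  step 5: D  (read b: B→D)   ← first repeat (D seen earlier)
  step 6: F  (read b: D→F)

The earliest repeat is at step j = 5: M is in D, which it already visited at step i = 3.
Pumping length from the standard proof: p = 6 (the number of states). The repeated state found above gives |xy| = j ≤ 6 and |y| = j − i ≥ 1.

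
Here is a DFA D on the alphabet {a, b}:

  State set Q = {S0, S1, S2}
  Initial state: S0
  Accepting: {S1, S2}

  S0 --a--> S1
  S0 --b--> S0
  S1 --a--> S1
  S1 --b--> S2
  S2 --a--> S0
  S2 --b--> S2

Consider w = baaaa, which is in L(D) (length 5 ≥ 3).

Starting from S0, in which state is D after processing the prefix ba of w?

S1

State sequence: S0 -b-> S0 -a-> S1

After reading 2 characters, D is in state S1.
(This kind of state-tracing is the core of the pumping-lemma construction: with 3 states, pigeonhole forces a repeat within the first 3 steps.)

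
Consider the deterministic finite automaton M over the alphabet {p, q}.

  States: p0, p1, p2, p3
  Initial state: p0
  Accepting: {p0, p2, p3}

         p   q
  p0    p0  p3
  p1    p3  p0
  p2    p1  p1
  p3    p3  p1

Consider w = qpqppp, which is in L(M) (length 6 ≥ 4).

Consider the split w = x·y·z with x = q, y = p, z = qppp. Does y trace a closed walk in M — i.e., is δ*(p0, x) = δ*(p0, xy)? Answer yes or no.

State sequence: p0 -q-> p3 -p-> p3

After x (step 1): p3. After xy (step 2): p3.
They match, so y = p drives M around a cycle from p3 back to itself; pumping y any number of times keeps M in p3 before reading z, and xyⁱz ∈ L(M) for every i ≥ 0.

yes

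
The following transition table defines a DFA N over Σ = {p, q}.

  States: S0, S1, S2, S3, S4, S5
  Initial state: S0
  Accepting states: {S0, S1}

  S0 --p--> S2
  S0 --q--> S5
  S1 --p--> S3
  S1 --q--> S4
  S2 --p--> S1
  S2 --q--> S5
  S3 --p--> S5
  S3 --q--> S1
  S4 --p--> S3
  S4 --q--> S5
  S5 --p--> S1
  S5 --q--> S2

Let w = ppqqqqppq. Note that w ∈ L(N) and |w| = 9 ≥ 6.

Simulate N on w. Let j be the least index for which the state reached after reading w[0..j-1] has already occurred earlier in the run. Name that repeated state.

Run of N on w = p p q q q q p p q:
  step 0: S0  (start)
  step 1: S2  (read p: S0→S2)
  step 2: S1  (read p: S2→S1)
  step 3: S4  (read q: S1→S4)
  step 4: S5  (read q: S4→S5)
  step 5: S2  (read q: S5→S2)   ← first repeat (S2 seen earlier)
  step 6: S5  (read q: S2→S5)
  step 7: S1  (read p: S5→S1)
  step 8: S3  (read p: S1→S3)
  step 9: S1  (read q: S3→S1)

The earliest repeat is at step j = 5: N is in S2, which it already visited at step i = 1.
With |Q| = 6, pigeonhole forces a state repeat no later than step 6; the substring read between the first and second visits to that state can be pumped.

S2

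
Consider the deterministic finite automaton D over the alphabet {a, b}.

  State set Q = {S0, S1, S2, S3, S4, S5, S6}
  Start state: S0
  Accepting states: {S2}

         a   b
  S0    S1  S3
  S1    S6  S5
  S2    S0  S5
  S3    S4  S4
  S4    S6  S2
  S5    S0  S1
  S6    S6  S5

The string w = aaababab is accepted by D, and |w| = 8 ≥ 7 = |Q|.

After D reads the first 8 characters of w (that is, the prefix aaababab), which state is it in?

S2

State sequence: S0 -a-> S1 -a-> S6 -a-> S6 -b-> S5 -a-> S0 -b-> S3 -a-> S4 -b-> S2

After reading 8 characters, D is in state S2.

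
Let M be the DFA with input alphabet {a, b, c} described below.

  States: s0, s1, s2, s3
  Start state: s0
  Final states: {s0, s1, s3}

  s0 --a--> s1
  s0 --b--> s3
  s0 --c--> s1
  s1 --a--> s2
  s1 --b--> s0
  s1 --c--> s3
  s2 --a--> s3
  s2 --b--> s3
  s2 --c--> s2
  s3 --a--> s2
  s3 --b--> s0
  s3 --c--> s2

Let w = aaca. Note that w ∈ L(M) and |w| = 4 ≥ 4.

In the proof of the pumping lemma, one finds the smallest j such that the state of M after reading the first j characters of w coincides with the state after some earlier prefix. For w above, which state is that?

s2

Run of M on w = a a c a:
  step 0: s0  (start)
  step 1: s1  (read a: s0→s1)
  step 2: s2  (read a: s1→s2)
  step 3: s2  (read c: s2→s2)   ← first repeat (s2 seen earlier)
  step 4: s3  (read a: s2→s3)

The earliest repeat is at step j = 3: M is in s2, which it already visited at step i = 2.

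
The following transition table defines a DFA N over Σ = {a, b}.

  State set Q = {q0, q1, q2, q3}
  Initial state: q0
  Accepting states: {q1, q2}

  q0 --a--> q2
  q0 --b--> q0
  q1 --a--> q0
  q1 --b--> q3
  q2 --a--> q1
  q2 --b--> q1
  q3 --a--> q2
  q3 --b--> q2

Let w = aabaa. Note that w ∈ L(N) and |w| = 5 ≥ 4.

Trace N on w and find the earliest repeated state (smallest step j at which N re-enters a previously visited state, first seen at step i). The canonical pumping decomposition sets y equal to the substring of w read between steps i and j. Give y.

aba

Run of N on w = a a b a a:
  step 0: q0  (start)
  step 1: q2  (read a: q0→q2)
  step 2: q1  (read a: q2→q1)
  step 3: q3  (read b: q1→q3)
  step 4: q2  (read a: q3→q2)   ← first repeat (q2 seen earlier)
  step 5: q1  (read a: q2→q1)

So i = 1, j = 4, giving x = w[0:1] = a, y = w[1:4] = aba, z = w[4:5] = a.
Check: |xy| = 4 ≤ 4 and |y| = 3 ≥ 1. Reading y takes N from q2 back to q2, so every xyⁱz is accepted.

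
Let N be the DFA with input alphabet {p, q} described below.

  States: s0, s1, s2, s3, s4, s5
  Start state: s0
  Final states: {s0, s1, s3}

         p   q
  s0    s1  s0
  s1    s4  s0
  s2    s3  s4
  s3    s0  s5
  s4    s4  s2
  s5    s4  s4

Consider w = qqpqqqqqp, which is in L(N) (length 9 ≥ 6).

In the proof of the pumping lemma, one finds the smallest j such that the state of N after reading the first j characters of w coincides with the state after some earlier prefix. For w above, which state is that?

State sequence: s0 -q-> s0 -q-> s0 -p-> s1 -q-> s0 -q-> s0 -q-> s0 -q-> s0 -q-> s0 -p-> s1
First repeat at step 1: s0 was already visited.

The earliest repeat is at step j = 1: N is in s0, which it already visited at step i = 0.

s0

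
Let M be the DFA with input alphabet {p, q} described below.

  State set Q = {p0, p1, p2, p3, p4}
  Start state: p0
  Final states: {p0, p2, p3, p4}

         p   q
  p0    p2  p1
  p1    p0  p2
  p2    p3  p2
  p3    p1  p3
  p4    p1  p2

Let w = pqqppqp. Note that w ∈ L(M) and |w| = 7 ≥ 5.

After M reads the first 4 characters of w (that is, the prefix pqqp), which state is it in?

p3

Run of M on the first 4 characters of w = p q q p:
  step 0: p0  (start)
  step 1: p2  (read p: p0→p2)
  step 2: p2  (read q: p2→p2)
  step 3: p2  (read q: p2→p2)
  step 4: p3  (read p: p2→p3)

After reading 4 characters, M is in state p3.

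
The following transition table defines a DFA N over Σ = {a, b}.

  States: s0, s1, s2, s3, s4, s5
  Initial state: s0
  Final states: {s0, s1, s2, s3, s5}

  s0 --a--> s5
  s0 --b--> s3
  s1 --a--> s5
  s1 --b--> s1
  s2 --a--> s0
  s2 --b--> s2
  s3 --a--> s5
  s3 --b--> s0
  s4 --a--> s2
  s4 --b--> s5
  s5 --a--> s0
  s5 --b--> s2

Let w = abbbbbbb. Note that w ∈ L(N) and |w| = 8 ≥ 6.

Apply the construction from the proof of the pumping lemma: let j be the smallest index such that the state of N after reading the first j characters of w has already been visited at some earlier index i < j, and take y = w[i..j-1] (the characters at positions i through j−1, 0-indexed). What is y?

b

State sequence: s0 -a-> s5 -b-> s2 -b-> s2 -b-> s2 -b-> s2 -b-> s2 -b-> s2 -b-> s2
First repeat at step 3: s2 was already visited.

So i = 2, j = 3, giving x = w[0:2] = ab, y = w[2:3] = b, z = w[3:8] = bbbbb.
Check: |xy| = 3 ≤ 6 and |y| = 1 ≥ 1. Reading y takes N from s2 back to s2, so every xyⁱz is accepted.
Since N has 6 states, any run of length ≥ 6 visits 6+1 states, so by pigeonhole some state repeats within the first 6 steps — that repeat gives the pumpable loop.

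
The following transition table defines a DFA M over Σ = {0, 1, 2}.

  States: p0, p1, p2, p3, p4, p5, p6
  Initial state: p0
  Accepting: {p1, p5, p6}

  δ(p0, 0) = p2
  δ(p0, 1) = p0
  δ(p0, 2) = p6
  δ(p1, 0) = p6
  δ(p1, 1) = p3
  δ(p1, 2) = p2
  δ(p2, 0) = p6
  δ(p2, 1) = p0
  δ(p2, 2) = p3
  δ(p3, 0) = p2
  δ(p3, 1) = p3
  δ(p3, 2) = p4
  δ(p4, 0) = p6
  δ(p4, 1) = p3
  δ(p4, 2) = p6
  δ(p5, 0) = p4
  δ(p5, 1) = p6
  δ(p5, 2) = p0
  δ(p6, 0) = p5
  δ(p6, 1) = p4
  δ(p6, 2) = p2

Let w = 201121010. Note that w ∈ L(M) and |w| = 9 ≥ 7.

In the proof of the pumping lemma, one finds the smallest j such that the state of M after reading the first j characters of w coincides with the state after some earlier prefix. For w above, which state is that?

p6

State sequence: p0 -2-> p6 -0-> p5 -1-> p6 -1-> p4 -2-> p6 -1-> p4 -0-> p6 -1-> p4 -0-> p6
First repeat at step 3: p6 was already visited.

The earliest repeat is at step j = 3: M is in p6, which it already visited at step i = 1.
With |Q| = 7, pigeonhole forces a state repeat no later than step 7; the substring read between the first and second visits to that state can be pumped.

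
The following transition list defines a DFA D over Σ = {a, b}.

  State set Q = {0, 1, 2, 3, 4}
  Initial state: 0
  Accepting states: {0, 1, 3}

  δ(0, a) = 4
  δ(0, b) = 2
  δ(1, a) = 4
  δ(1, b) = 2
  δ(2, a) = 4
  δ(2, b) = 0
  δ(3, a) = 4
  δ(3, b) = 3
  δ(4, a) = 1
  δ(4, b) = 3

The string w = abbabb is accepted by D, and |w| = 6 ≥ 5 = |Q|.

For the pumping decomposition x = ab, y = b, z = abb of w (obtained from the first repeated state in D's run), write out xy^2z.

abbbabb

xy^2z = ab·b·b·abb = abbbabb.
Reading y = b takes D from 3 back to 3, so after x·y·y the machine is still in 3, and z then leads to the accepting state 3. Hence abbbabb ∈ L(D).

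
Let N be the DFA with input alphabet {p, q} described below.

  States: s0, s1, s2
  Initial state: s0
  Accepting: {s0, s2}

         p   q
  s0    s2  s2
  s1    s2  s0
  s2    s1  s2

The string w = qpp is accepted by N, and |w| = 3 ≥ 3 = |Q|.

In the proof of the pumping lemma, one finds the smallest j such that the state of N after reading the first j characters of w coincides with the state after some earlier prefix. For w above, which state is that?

s2

State sequence: s0 -q-> s2 -p-> s1 -p-> s2
First repeat at step 3: s2 was already visited.

The earliest repeat is at step j = 3: N is in s2, which it already visited at step i = 1.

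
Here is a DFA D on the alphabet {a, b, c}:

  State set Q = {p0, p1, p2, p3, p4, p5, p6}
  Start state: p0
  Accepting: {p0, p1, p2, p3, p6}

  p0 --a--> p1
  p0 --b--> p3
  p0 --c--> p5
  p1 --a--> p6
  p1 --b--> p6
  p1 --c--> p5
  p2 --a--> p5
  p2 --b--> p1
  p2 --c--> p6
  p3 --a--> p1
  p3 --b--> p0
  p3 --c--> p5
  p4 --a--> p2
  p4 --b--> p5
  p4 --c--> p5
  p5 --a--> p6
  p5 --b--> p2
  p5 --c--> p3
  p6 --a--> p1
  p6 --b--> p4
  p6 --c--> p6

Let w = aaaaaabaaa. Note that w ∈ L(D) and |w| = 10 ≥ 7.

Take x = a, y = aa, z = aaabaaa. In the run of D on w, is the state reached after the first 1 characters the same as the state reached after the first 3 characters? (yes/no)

State sequence: p0 -a-> p1 -a-> p6 -a-> p1

After x (step 1): p1. After xy (step 3): p1.
They match, so y = aa drives D around a cycle from p1 back to itself; pumping y any number of times keeps D in p1 before reading z, and xyⁱz ∈ L(D) for every i ≥ 0.

yes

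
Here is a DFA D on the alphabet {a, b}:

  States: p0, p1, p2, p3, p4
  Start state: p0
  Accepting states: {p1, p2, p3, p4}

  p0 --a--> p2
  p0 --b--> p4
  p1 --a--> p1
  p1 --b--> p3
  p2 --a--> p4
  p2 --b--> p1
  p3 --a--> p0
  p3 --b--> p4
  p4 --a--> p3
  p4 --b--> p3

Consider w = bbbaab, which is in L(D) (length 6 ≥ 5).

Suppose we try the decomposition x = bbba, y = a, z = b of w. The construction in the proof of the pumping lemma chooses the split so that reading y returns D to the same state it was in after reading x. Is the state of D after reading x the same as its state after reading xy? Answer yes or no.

no

Run of D on the first 5 characters of w = b b b a a:
  step 0: p0  (start)
  step 1: p4  (read b: p0→p4)
  step 2: p3  (read b: p4→p3)
  step 3: p4  (read b: p3→p4)
  step 4: p3  (read a: p4→p3)
  step 5: p0  (read a: p3→p0)

After x (step 4): p3. After xy (step 5): p0.
They differ (p3 ≠ p0), so y is not a cycle from the state after x; this split is not the one the pumping-lemma construction produces, and pumping y need not keep the string in L(D).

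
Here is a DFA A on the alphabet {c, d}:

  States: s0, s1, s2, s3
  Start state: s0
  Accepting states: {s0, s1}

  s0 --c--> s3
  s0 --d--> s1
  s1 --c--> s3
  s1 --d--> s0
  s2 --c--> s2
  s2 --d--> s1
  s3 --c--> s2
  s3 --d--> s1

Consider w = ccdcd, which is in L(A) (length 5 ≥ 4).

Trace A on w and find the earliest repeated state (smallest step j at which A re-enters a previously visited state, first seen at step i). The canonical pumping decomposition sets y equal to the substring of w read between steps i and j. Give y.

State sequence: s0 -c-> s3 -c-> s2 -d-> s1 -c-> s3 -d-> s1
First repeat at step 4: s3 was already visited.

So i = 1, j = 4, giving x = w[0:1] = c, y = w[1:4] = cdc, z = w[4:5] = d.
Check: |xy| = 4 ≤ 4 and |y| = 3 ≥ 1. Reading y takes A from s3 back to s3, so every xyⁱz is accepted.
Pumping length from the standard proof: p = 4 (the number of states). The repeated state found above gives |xy| = j ≤ 4 and |y| = j − i ≥ 1.

cdc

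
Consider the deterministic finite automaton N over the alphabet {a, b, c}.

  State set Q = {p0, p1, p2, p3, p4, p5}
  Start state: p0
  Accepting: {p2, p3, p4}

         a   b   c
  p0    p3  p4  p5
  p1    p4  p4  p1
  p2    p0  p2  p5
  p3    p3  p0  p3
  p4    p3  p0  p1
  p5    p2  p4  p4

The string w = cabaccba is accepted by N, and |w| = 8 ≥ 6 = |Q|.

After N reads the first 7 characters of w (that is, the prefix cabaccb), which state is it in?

p0

Run of N on the first 7 characters of w = c a b a c c b:
  step 0: p0  (start)
  step 1: p5  (read c: p0→p5)
  step 2: p2  (read a: p5→p2)
  step 3: p2  (read b: p2→p2)
  step 4: p0  (read a: p2→p0)
  step 5: p5  (read c: p0→p5)
  step 6: p4  (read c: p5→p4)
  step 7: p0  (read b: p4→p0)

After reading 7 characters, N is in state p0.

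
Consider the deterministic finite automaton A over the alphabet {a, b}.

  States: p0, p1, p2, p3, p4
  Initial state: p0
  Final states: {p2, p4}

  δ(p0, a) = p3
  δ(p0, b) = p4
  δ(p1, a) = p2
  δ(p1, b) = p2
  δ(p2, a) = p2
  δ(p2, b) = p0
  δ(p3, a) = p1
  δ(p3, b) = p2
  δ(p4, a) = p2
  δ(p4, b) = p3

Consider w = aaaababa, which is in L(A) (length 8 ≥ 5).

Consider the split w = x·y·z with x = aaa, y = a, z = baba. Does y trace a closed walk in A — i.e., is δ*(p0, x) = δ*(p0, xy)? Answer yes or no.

Run of A on the first 4 characters of w = a a a a:
  step 0: p0  (start)
  step 1: p3  (read a: p0→p3)
  step 2: p1  (read a: p3→p1)
  step 3: p2  (read a: p1→p2)
  step 4: p2  (read a: p2→p2)

After x (step 3): p2. After xy (step 4): p2.
They match, so y = a drives A around a cycle from p2 back to itself; pumping y any number of times keeps A in p2 before reading z, and xyⁱz ∈ L(A) for every i ≥ 0.

yes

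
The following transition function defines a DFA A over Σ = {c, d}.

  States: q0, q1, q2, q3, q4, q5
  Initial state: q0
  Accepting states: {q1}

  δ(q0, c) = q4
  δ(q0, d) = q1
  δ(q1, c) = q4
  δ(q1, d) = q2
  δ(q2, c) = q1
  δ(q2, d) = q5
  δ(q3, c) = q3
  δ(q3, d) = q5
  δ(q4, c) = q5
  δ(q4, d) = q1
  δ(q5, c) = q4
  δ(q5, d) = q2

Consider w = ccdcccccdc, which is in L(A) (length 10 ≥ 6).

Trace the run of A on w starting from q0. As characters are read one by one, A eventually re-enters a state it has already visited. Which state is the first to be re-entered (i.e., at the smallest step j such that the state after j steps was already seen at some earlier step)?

q4

Run of A on w = c c d c c c c c d c:
  step 0: q0  (start)
  step 1: q4  (read c: q0→q4)
  step 2: q5  (read c: q4→q5)
  step 3: q2  (read d: q5→q2)
  step 4: q1  (read c: q2→q1)
  step 5: q4  (read c: q1→q4)   ← first repeat (q4 seen earlier)
  step 6: q5  (read c: q4→q5)
  step 7: q4  (read c: q5→q4)
  step 8: q5  (read c: q4→q5)
  step 9: q2  (read d: q5→q2)
  step 10: q1  (read c: q2→q1)

The earliest repeat is at step j = 5: A is in q4, which it already visited at step i = 1.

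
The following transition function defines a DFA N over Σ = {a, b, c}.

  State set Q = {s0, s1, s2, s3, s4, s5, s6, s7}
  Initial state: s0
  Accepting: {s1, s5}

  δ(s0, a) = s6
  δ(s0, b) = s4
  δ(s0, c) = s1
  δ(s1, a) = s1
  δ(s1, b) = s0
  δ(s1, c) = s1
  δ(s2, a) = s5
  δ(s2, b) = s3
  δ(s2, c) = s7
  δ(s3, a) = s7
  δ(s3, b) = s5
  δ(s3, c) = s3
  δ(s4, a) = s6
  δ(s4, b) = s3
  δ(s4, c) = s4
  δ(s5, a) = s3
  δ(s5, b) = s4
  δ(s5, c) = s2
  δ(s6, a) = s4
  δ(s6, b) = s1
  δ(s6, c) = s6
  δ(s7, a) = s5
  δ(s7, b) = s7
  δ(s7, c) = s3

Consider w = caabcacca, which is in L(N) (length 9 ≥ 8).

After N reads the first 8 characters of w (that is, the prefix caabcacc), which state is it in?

s1

State sequence: s0 -c-> s1 -a-> s1 -a-> s1 -b-> s0 -c-> s1 -a-> s1 -c-> s1 -c-> s1

After reading 8 characters, N is in state s1.
(This kind of state-tracing is the core of the pumping-lemma construction: with 8 states, pigeonhole forces a repeat within the first 8 steps.)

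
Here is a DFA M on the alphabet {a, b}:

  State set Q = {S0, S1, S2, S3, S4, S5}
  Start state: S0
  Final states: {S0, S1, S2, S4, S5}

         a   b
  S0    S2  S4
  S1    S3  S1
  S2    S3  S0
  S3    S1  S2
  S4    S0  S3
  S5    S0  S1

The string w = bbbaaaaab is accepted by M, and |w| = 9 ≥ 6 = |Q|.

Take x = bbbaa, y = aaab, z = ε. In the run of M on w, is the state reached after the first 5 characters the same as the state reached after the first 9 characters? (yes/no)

no

State sequence: S0 -b-> S4 -b-> S3 -b-> S2 -a-> S3 -a-> S1 -a-> S3 -a-> S1 -a-> S3 -b-> S2

After x (step 5): S1. After xy (step 9): S2.
They differ (S1 ≠ S2), so y is not a cycle from the state after x; this split is not the one the pumping-lemma construction produces, and pumping y need not keep the string in L(M).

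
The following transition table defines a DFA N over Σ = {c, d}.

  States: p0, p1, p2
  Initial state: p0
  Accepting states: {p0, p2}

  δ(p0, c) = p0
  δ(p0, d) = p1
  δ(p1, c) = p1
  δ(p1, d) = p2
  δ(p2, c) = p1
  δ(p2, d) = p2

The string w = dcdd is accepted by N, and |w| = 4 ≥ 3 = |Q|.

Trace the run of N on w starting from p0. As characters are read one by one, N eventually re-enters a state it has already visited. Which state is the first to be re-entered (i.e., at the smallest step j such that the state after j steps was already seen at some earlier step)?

State sequence: p0 -d-> p1 -c-> p1 -d-> p2 -d-> p2
First repeat at step 2: p1 was already visited.

The earliest repeat is at step j = 2: N is in p1, which it already visited at step i = 1.
With |Q| = 3, pigeonhole forces a state repeat no later than step 3; the substring read between the first and second visits to that state can be pumped.

p1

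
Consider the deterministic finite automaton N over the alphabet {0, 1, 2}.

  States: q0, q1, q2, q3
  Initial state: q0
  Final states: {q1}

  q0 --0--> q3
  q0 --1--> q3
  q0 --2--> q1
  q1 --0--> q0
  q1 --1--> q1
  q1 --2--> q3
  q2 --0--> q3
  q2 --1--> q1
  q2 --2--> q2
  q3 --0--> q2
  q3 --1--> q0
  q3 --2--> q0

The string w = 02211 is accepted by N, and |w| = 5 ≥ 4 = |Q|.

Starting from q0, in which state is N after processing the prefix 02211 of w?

Run of N on the first 5 characters of w = 0 2 2 1 1:
  step 0: q0  (start)
  step 1: q3  (read 0: q0→q3)
  step 2: q0  (read 2: q3→q0)
  step 3: q1  (read 2: q0→q1)
  step 4: q1  (read 1: q1→q1)
  step 5: q1  (read 1: q1→q1)

After reading 5 characters, N is in state q1.
(This kind of state-tracing is the core of the pumping-lemma construction: with 4 states, pigeonhole forces a repeat within the first 4 steps.)

q1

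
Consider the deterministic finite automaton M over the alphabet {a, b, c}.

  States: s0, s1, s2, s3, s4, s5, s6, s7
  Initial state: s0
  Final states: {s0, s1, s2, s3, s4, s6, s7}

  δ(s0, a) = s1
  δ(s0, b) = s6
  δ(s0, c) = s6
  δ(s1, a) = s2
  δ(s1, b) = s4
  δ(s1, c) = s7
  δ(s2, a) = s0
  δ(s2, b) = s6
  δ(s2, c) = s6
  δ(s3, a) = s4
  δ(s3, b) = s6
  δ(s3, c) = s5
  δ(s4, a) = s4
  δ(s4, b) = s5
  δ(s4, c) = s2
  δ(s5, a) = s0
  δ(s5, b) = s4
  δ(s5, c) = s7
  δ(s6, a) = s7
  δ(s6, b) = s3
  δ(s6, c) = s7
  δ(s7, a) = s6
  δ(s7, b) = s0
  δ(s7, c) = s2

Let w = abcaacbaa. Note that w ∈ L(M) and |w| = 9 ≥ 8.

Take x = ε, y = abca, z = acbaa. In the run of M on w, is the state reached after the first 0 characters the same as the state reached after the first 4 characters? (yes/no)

yes

Run of M on the first 4 characters of w = a b c a:
  step 0: s0  (start)
  step 1: s1  (read a: s0→s1)
  step 2: s4  (read b: s1→s4)
  step 3: s2  (read c: s4→s2)
  step 4: s0  (read a: s2→s0)

After x (step 0): s0. After xy (step 4): s0.
They match, so y = abca drives M around a cycle from s0 back to itself; pumping y any number of times keeps M in s0 before reading z, and xyⁱz ∈ L(M) for every i ≥ 0.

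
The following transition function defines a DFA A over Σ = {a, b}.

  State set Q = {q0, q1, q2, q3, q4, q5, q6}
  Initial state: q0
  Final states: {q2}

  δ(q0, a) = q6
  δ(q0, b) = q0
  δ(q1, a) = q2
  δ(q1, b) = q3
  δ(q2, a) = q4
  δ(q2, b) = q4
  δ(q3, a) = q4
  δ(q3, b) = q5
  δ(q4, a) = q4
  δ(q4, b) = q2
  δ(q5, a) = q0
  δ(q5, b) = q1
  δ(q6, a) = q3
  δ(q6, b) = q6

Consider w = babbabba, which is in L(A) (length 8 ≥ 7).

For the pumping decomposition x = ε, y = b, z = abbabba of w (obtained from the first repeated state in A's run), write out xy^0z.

xy⁰z = xz = ε·abbabba = abbabba.
Reading y = b takes A from q0 back to q0, so after x the machine is still in q0, and z then leads to the accepting state q2. Hence abbabba ∈ L(A).

abbabba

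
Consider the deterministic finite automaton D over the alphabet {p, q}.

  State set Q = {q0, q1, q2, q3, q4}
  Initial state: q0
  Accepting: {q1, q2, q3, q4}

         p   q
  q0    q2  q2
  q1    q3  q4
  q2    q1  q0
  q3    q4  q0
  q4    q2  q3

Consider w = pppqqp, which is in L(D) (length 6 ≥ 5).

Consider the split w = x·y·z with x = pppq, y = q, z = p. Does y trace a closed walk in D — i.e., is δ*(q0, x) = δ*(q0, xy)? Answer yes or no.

State sequence: q0 -p-> q2 -p-> q1 -p-> q3 -q-> q0 -q-> q2

After x (step 4): q0. After xy (step 5): q2.
They differ (q0 ≠ q2), so y is not a cycle from the state after x; this split is not the one the pumping-lemma construction produces, and pumping y need not keep the string in L(D).

no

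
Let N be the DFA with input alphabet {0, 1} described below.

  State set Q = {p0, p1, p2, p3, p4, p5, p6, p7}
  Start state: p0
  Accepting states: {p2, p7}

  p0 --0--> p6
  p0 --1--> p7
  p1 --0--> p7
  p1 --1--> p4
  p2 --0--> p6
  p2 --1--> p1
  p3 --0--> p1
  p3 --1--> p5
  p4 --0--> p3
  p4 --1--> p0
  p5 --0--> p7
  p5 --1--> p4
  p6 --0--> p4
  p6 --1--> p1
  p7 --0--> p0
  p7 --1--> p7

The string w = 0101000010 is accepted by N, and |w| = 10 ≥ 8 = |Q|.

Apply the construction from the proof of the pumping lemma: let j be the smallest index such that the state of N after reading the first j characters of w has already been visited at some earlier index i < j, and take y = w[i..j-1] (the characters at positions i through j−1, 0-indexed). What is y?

1

State sequence: p0 -0-> p6 -1-> p1 -0-> p7 -1-> p7 -0-> p0 -0-> p6 -0-> p4 -0-> p3 -1-> p5 -0-> p7
First repeat at step 4: p7 was already visited.

So i = 3, j = 4, giving x = w[0:3] = 010, y = w[3:4] = 1, z = w[4:10] = 000010.
Check: |xy| = 4 ≤ 8 and |y| = 1 ≥ 1. Reading y takes N from p7 back to p7, so every xyⁱz is accepted.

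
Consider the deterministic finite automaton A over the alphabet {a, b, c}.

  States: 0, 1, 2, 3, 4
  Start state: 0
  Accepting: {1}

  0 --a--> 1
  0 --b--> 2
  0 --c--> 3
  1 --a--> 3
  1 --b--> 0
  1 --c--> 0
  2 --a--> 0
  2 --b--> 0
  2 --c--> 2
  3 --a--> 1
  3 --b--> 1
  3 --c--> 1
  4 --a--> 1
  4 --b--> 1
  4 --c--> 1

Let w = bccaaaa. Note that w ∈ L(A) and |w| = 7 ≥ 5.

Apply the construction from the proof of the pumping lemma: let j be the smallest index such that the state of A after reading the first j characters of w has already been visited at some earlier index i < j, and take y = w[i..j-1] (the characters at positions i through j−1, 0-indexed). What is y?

State sequence: 0 -b-> 2 -c-> 2 -c-> 2 -a-> 0 -a-> 1 -a-> 3 -a-> 1
First repeat at step 2: 2 was already visited.

So i = 1, j = 2, giving x = w[0:1] = b, y = w[1:2] = c, z = w[2:7] = caaaa.
Check: |xy| = 2 ≤ 5 and |y| = 1 ≥ 1. Reading y takes A from 2 back to 2, so every xyⁱz is accepted.
With |Q| = 5, pigeonhole forces a state repeat no later than step 5; the substring read between the first and second visits to that state can be pumped.

c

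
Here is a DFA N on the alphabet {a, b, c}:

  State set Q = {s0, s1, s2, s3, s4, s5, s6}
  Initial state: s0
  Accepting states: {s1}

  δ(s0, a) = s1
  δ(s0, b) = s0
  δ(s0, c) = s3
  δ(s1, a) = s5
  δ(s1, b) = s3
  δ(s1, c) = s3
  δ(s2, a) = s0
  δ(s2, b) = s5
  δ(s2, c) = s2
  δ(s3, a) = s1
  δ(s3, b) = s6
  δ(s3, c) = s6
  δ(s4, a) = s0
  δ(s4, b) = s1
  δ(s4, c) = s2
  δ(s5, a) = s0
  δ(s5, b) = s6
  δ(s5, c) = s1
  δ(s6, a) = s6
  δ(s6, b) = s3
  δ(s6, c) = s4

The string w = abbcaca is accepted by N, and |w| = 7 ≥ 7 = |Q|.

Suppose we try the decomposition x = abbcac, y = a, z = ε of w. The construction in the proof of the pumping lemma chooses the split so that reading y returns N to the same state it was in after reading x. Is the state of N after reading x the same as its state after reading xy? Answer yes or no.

no

Run of N on the first 7 characters of w = a b b c a c a:
  step 0: s0  (start)
  step 1: s1  (read a: s0→s1)
  step 2: s3  (read b: s1→s3)
  step 3: s6  (read b: s3→s6)
  step 4: s4  (read c: s6→s4)
  step 5: s0  (read a: s4→s0)
  step 6: s3  (read c: s0→s3)
  step 7: s1  (read a: s3→s1)

After x (step 6): s3. After xy (step 7): s1.
They differ (s3 ≠ s1), so y is not a cycle from the state after x; this split is not the one the pumping-lemma construction produces, and pumping y need not keep the string in L(N).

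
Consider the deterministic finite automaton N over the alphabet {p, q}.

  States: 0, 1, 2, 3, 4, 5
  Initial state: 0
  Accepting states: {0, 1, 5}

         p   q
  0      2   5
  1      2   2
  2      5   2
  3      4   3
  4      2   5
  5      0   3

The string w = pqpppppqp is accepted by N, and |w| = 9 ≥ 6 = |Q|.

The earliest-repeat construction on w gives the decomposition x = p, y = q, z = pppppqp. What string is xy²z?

pqqpppppqp

xy^2z = p·q·q·pppppqp = pqqpppppqp.
Reading y = q takes N from 2 back to 2, so after x·y·y the machine is still in 2, and z then leads to the accepting state 0. Hence pqqpppppqp ∈ L(N).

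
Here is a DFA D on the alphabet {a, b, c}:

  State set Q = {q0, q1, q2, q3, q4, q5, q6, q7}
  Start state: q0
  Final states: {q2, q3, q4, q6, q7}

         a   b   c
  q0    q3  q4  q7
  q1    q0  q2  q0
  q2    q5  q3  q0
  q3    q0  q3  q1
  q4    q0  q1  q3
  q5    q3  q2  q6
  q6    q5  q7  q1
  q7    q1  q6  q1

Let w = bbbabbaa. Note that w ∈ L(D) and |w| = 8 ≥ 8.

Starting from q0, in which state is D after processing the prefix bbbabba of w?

q0

Run of D on the first 7 characters of w = b b b a b b a:
  step 0: q0  (start)
  step 1: q4  (read b: q0→q4)
  step 2: q1  (read b: q4→q1)
  step 3: q2  (read b: q1→q2)
  step 4: q5  (read a: q2→q5)
  step 5: q2  (read b: q5→q2)
  step 6: q3  (read b: q2→q3)
  step 7: q0  (read a: q3→q0)

After reading 7 characters, D is in state q0.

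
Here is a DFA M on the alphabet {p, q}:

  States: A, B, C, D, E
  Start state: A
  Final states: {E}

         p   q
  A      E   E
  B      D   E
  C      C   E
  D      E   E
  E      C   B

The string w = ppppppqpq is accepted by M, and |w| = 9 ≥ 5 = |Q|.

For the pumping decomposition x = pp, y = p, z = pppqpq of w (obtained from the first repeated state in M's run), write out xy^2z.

pppppppqpq

xy^2z = pp·p·p·pppqpq = pppppppqpq.
Reading y = p takes M from C back to C, so after x·y·y the machine is still in C, and z then leads to the accepting state E. Hence pppppppqpq ∈ L(M).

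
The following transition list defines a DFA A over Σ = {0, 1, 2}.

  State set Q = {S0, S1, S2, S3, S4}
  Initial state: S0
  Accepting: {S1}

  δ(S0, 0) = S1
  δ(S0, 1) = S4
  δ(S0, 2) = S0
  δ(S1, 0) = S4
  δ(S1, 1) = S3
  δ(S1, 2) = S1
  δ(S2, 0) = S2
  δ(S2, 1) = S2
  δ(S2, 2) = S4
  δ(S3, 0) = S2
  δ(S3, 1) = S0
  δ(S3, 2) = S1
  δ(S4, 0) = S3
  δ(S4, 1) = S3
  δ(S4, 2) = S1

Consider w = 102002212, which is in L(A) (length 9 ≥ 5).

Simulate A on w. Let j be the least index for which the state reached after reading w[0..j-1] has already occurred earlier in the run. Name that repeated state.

Run of A on w = 1 0 2 0 0 2 2 1 2:
  step 0: S0  (start)
  step 1: S4  (read 1: S0→S4)
  step 2: S3  (read 0: S4→S3)
  step 3: S1  (read 2: S3→S1)
  step 4: S4  (read 0: S1→S4)   ← first repeat (S4 seen earlier)
  step 5: S3  (read 0: S4→S3)
  step 6: S1  (read 2: S3→S1)
  step 7: S1  (read 2: S1→S1)
  step 8: S3  (read 1: S1→S3)
  step 9: S1  (read 2: S3→S1)

The earliest repeat is at step j = 4: A is in S4, which it already visited at step i = 1.
Pumping length from the standard proof: p = 5 (the number of states). The repeated state found above gives |xy| = j ≤ 5 and |y| = j − i ≥ 1.

S4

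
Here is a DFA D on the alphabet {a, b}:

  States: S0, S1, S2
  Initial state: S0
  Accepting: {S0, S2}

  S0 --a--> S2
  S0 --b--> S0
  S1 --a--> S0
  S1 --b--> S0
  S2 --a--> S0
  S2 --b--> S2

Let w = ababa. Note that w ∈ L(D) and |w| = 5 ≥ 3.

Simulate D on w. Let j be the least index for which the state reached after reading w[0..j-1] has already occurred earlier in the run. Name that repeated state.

State sequence: S0 -a-> S2 -b-> S2 -a-> S0 -b-> S0 -a-> S2
First repeat at step 2: S2 was already visited.

The earliest repeat is at step j = 2: D is in S2, which it already visited at step i = 1.

S2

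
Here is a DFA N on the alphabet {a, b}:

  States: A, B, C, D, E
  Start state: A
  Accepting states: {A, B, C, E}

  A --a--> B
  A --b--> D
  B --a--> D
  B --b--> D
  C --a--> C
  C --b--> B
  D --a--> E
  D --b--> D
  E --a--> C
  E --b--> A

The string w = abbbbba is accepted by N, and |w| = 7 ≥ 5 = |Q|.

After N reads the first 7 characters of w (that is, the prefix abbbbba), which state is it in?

Run of N on the first 7 characters of w = a b b b b b a:
  step 0: A  (start)
  step 1: B  (read a: A→B)
  step 2: D  (read b: B→D)
  step 3: D  (read b: D→D)
  step 4: D  (read b: D→D)
  step 5: D  (read b: D→D)
  step 6: D  (read b: D→D)
  step 7: E  (read a: D→E)

After reading 7 characters, N is in state E.
(This kind of state-tracing is the core of the pumping-lemma construction: with 5 states, pigeonhole forces a repeat within the first 5 steps.)

E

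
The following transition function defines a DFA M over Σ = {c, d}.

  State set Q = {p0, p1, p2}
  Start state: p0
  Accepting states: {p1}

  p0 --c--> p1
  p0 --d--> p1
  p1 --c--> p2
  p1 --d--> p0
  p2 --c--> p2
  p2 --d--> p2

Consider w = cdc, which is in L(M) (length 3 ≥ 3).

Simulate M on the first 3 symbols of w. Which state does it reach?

p1

Run of M on the first 3 characters of w = c d c:
  step 0: p0  (start)
  step 1: p1  (read c: p0→p1)
  step 2: p0  (read d: p1→p0)
  step 3: p1  (read c: p0→p1)

After reading 3 characters, M is in state p1.
(This kind of state-tracing is the core of the pumping-lemma construction: with 3 states, pigeonhole forces a repeat within the first 3 steps.)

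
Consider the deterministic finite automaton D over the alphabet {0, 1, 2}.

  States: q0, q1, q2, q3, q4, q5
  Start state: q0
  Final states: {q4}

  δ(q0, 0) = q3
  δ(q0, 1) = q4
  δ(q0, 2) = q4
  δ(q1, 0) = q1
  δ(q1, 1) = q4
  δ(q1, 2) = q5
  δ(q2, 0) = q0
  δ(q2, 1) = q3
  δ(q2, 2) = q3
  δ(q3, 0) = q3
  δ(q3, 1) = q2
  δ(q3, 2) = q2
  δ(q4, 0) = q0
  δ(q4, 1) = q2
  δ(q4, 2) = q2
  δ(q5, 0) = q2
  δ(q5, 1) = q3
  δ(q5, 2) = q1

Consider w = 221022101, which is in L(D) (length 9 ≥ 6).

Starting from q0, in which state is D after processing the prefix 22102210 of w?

Run of D on the first 8 characters of w = 2 2 1 0 2 2 1 0:
  step 0: q0  (start)
  step 1: q4  (read 2: q0→q4)
  step 2: q2  (read 2: q4→q2)
  step 3: q3  (read 1: q2→q3)
  step 4: q3  (read 0: q3→q3)
  step 5: q2  (read 2: q3→q2)
  step 6: q3  (read 2: q2→q3)
  step 7: q2  (read 1: q3→q2)
  step 8: q0  (read 0: q2→q0)

After reading 8 characters, D is in state q0.

q0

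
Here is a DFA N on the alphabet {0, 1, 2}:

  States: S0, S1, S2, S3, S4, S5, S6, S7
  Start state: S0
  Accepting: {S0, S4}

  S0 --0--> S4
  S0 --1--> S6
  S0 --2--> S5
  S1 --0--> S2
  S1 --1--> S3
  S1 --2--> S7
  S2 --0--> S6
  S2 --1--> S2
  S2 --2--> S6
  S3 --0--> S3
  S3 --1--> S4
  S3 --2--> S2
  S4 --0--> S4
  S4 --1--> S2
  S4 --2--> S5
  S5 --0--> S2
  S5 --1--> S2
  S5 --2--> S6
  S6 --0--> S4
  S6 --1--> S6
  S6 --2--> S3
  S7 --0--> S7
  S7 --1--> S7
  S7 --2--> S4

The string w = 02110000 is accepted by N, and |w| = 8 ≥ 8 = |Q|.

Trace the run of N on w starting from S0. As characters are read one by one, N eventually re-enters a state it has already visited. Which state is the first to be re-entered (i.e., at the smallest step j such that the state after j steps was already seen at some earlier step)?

State sequence: S0 -0-> S4 -2-> S5 -1-> S2 -1-> S2 -0-> S6 -0-> S4 -0-> S4 -0-> S4
First repeat at step 4: S2 was already visited.

The earliest repeat is at step j = 4: N is in S2, which it already visited at step i = 3.

S2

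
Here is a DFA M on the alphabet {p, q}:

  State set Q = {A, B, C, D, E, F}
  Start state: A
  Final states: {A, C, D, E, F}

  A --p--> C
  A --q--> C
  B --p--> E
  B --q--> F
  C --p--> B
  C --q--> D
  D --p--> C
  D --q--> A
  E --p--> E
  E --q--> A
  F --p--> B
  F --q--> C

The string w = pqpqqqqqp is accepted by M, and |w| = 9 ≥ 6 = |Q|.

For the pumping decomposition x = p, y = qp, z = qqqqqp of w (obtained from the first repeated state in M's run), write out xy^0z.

xy⁰z = xz = p·qqqqqp = pqqqqqp.
Reading y = qp takes M from C back to C, so after x the machine is still in C, and z then leads to the accepting state C. Hence pqqqqqp ∈ L(M).

pqqqqqp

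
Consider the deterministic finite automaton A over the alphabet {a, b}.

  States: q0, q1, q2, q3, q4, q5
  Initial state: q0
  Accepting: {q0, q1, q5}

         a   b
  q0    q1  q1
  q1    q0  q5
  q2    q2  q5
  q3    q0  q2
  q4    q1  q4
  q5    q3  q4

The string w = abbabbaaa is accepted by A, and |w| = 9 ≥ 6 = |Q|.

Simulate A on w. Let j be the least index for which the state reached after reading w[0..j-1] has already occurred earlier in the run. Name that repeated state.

State sequence: q0 -a-> q1 -b-> q5 -b-> q4 -a-> q1 -b-> q5 -b-> q4 -a-> q1 -a-> q0 -a-> q1
First repeat at step 4: q1 was already visited.

The earliest repeat is at step j = 4: A is in q1, which it already visited at step i = 1.
Since A has 6 states, any run of length ≥ 6 visits 6+1 states, so by pigeonhole some state repeats within the first 6 steps — that repeat gives the pumpable loop.

q1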